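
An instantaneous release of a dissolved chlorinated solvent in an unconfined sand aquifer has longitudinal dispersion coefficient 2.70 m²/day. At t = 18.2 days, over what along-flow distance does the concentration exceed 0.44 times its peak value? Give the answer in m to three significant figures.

25.4 m

The plume is Gaussian with σ = √(2Dt) = √(2 × 2.70 × 18.2) = 9.914 m.
C/C_peak = exp(−Δx²/(2σ²)) = 0.44 ⇒ Δx = σ·√(−2 ln 0.44) = 9.914 × 1.281 = 12.70 m.
Width = 2Δx = 25.4 m.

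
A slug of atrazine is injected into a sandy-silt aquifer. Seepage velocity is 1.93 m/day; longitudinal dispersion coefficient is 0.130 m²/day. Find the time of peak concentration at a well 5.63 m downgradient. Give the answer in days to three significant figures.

2.88 days

For the 1D instantaneous-source solution, setting ∂C/∂t = 0 at fixed x gives v²t² + 2Dt − x² = 0, so t = (√(D² + v²x²) − D)/v².
√(D² + v²x²) = √(0.130² + 1.93² × 5.63²) = 10.87; v² = 3.7249.
t = (10.87 − 0.130)/3.7249 = 2.88 days (vs. the pure-advection estimate x/v = 2.92 d).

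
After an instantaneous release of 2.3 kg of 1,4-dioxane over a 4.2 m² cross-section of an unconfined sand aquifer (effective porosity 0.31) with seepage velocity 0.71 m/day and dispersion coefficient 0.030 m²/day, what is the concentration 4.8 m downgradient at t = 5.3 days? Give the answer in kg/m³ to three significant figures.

For an instantaneous plane source, C(x,t) = M/(n_e·A·√(4πDt)) · exp(−(x−vt)²/(4Dt)), with n_e·A the pore (flow) area.
Plume center vt = 0.71 × 5.3 = 3.763 m, so the well at 4.8 m is 1.037 m downgradient of the peak.
√(4πDt) = 1.414 m, giving peak height M/(n_e·A·√(4πDt)) = 2.3/(0.31 × 4.2 × 1.414) = 1.249 kg/m³.
(x−vt)²/(4Dt) = (1.037)²/(4 × 0.030 × 5.3) = 1.691; exp(−1.691) = 0.1843.
C = 1.249 × 0.1843 = 0.230 kg/m³.

0.230 kg/m³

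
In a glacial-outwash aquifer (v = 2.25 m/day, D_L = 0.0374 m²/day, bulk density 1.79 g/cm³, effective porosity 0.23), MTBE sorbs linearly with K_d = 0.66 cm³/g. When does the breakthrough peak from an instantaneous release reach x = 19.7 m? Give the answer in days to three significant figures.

Retardation factor R = 1 + ρ_b·K_d/n = 1 + 1.79 × 0.66/0.23 = 6.137.
Sorption retards both mechanisms: v_R = v/R = 0.3666 m/day, D_R = D/R = 0.006094 m²/day.
Peak time from v_R²t² + 2D_R t − x² = 0: t = (√(D_R² + v_R²x²) − D_R)/v_R².
√(D_R² + v_R²x²) = √(0.006094² + 0.3666² × 19.7²) = 7.222; v_R² = 0.1344.
t = (7.222 − 0.006094)/0.1344 = 53.7 days.

53.7 days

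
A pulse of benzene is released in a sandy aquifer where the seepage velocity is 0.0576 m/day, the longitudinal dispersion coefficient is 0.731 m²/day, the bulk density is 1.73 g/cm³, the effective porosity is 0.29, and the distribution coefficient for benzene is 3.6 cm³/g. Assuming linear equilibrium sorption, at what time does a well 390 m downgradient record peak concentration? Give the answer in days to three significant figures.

147000 days

Retardation factor R = 1 + ρ_b·K_d/n = 1 + 1.73 × 3.6/0.29 = 22.48.
Sorption retards both mechanisms: v_R = v/R = 0.002562 m/day, D_R = D/R = 0.03252 m²/day.
Peak time from v_R²t² + 2D_R t − x² = 0: t = (√(D_R² + v_R²x²) − D_R)/v_R².
√(D_R² + v_R²x²) = √(0.03252² + 0.002562² × 390²) = 0.9997; v_R² = 6.564e-06.
t = (0.9997 − 0.03252)/6.564e-06 = 147000 days.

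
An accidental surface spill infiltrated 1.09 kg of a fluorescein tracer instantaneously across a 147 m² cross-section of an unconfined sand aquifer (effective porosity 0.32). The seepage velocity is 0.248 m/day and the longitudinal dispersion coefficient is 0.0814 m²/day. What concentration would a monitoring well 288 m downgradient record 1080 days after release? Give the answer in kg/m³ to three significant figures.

0.000219 kg/m³

For an instantaneous plane source, C(x,t) = M/(n_e·A·√(4πDt)) · exp(−(x−vt)²/(4Dt)), with n_e·A the pore (flow) area.
Plume center vt = 0.248 × 1080 = 267.84 m, so the well at 288 m is 20.16 m downgradient of the peak.
√(4πDt) = 33.24 m, giving peak height M/(n_e·A·√(4πDt)) = 1.09/(0.32 × 147 × 33.24) = 0.0006971 kg/m³.
(x−vt)²/(4Dt) = (20.16)²/(4 × 0.0814 × 1080) = 1.156; exp(−1.156) = 0.3147.
C = 0.0006971 × 0.3147 = 0.000219 kg/m³.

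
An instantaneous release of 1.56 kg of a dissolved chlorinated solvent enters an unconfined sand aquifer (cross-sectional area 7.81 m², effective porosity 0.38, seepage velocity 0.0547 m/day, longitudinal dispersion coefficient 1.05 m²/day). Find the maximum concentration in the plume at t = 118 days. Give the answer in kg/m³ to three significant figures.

0.0133 kg/m³

The peak of an instantaneous 1D plume sits at x = vt; there the Gaussian factor is 1 and C_max = M/(n_e·A·√(4πDt)), where n_e·A is the pore area the mass is dissolved in.
√(4πDt) = √(4π × 1.05 × 118) = 39.46 m, so C_max = 1.56/(0.38 × 7.81 × 39.46) = 0.0133 kg/m³.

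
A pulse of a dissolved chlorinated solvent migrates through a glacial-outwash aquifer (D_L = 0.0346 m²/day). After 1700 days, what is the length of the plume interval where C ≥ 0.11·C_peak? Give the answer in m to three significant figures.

The plume is Gaussian with σ = √(2Dt) = √(2 × 0.0346 × 1700) = 10.85 m.
C/C_peak = exp(−Δx²/(2σ²)) = 0.11 ⇒ Δx = σ·√(−2 ln 0.11) = 10.85 × 2.101 = 22.80 m.
Width = 2Δx = 45.6 m.

45.6 m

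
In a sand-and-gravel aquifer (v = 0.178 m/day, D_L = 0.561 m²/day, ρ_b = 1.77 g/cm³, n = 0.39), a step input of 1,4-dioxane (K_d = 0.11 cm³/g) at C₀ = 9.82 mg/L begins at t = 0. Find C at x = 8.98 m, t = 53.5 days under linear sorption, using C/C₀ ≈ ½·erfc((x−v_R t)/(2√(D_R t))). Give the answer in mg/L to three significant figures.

3.33 mg/L

Retardation factor R = 1 + ρ_b·K_d/n = 1 + 1.77 × 0.11/0.39 = 1.499.
Sorption retards both mechanisms: v_R = v/R = 0.1187 m/day, D_R = D/R = 0.3742 m²/day.
v_R·t = 0.1187 × 53.5 = 6.35045 m; 2√(D_R t) = 8.949 m; argument = (8.98 − 6.35045)/8.949 = 0.2938.
C = C₀ × ½·erfc(0.2938) = 9.82 × 0.3389 = 3.33 mg/L.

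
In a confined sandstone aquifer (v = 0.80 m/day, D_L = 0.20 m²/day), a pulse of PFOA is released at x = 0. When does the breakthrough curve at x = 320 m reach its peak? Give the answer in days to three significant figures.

For the 1D instantaneous-source solution, setting ∂C/∂t = 0 at fixed x gives v²t² + 2Dt − x² = 0, so t = (√(D² + v²x²) − D)/v².
√(D² + v²x²) = √(0.20² + 0.80² × 320²) = 256.0; v² = 0.64.
t = (256.0 − 0.20)/0.64 = 400 days (vs. the pure-advection estimate x/v = 400 d).

400 days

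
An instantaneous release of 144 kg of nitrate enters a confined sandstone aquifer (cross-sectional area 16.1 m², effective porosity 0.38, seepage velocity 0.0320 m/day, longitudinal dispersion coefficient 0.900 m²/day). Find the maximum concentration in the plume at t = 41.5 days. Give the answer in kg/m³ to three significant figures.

The peak of an instantaneous 1D plume sits at x = vt; there the Gaussian factor is 1 and C_max = M/(n_e·A·√(4πDt)), where n_e·A is the pore area the mass is dissolved in.
√(4πDt) = √(4π × 0.900 × 41.5) = 21.66 m, so C_max = 144/(0.38 × 16.1 × 21.66) = 1.09 kg/m³.

1.09 kg/m³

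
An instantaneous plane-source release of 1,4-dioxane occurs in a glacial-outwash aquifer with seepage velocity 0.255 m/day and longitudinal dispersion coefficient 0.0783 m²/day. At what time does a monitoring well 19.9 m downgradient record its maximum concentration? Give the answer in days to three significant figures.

For the 1D instantaneous-source solution, setting ∂C/∂t = 0 at fixed x gives v²t² + 2Dt − x² = 0, so t = (√(D² + v²x²) − D)/v².
√(D² + v²x²) = √(0.0783² + 0.255² × 19.9²) = 5.075; v² = 0.065025.
t = (5.075 − 0.0783)/0.065025 = 76.8 days (vs. the pure-advection estimate x/v = 78.0 d).

76.8 days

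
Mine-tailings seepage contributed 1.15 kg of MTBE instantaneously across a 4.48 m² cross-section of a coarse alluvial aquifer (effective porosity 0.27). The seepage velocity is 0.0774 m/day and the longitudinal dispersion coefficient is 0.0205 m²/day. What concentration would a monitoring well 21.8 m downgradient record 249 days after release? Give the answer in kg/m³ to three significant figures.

0.0868 kg/m³

For an instantaneous plane source, C(x,t) = M/(n_e·A·√(4πDt)) · exp(−(x−vt)²/(4Dt)), with n_e·A the pore (flow) area.
Plume center vt = 0.0774 × 249 = 19.2726 m, so the well at 21.8 m is 2.5274 m downgradient of the peak.
√(4πDt) = 8.009 m, giving peak height M/(n_e·A·√(4πDt)) = 1.15/(0.27 × 4.48 × 8.009) = 0.1187 kg/m³.
(x−vt)²/(4Dt) = (2.5274)²/(4 × 0.0205 × 249) = 0.3128; exp(−0.3128) = 0.7314.
C = 0.1187 × 0.7314 = 0.0868 kg/m³.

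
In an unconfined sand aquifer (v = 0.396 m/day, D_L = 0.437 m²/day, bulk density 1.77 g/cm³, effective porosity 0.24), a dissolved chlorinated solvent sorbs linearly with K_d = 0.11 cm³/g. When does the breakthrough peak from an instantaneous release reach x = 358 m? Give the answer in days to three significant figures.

1630 days

Retardation factor R = 1 + ρ_b·K_d/n = 1 + 1.77 × 0.11/0.24 = 1.811.
Sorption retards both mechanisms: v_R = v/R = 0.2187 m/day, D_R = D/R = 0.2413 m²/day.
Peak time from v_R²t² + 2D_R t − x² = 0: t = (√(D_R² + v_R²x²) − D_R)/v_R².
√(D_R² + v_R²x²) = √(0.2413² + 0.2187² × 358²) = 78.29; v_R² = 0.04783.
t = (78.29 − 0.2413)/0.04783 = 1630 days.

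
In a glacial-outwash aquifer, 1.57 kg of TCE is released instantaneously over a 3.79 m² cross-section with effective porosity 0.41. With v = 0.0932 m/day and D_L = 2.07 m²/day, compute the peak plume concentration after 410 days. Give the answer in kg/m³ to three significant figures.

0.00978 kg/m³

The peak of an instantaneous 1D plume sits at x = vt; there the Gaussian factor is 1 and C_max = M/(n_e·A·√(4πDt)), where n_e·A is the pore area the mass is dissolved in.
√(4πDt) = √(4π × 2.07 × 410) = 103.3 m, so C_max = 1.57/(0.41 × 3.79 × 103.3) = 0.00978 kg/m³.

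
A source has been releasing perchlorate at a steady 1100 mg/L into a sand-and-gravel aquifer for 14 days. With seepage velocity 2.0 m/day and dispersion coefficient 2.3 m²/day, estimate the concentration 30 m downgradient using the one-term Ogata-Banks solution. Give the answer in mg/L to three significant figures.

For a continuous step input, C/C₀ ≈ ½·erfc((x−vt)/(2√(Dt))).
vt = 2.0 × 14 = 28 m and 2√(Dt) = 2√(2.3 × 14) = 11.35 m.
Argument (x−vt)/(2√(Dt)) = (30 − 28)/11.35 = 0.1762; ½·erfc(0.1762) = 0.4016.
C = 1100 × 0.4016 = 442 mg/L.

442 mg/L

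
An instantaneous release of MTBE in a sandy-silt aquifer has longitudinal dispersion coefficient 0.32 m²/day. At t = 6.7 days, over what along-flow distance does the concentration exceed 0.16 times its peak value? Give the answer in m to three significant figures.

The plume is Gaussian with σ = √(2Dt) = √(2 × 0.32 × 6.7) = 2.071 m.
C/C_peak = exp(−Δx²/(2σ²)) = 0.16 ⇒ Δx = σ·√(−2 ln 0.16) = 2.071 × 1.914 = 3.964 m.
Width = 2Δx = 7.93 m.

7.93 m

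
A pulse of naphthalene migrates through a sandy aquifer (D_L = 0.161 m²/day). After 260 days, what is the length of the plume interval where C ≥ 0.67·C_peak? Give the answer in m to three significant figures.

16.4 m

The plume is Gaussian with σ = √(2Dt) = √(2 × 0.161 × 260) = 9.150 m.
C/C_peak = exp(−Δx²/(2σ²)) = 0.67 ⇒ Δx = σ·√(−2 ln 0.67) = 9.150 × 0.8950 = 8.189 m.
Width = 2Δx = 16.4 m.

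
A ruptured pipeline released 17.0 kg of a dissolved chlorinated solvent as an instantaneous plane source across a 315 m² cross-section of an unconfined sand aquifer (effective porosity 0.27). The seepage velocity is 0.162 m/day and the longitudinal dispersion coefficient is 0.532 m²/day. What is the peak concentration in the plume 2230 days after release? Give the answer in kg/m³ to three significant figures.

The peak of an instantaneous 1D plume sits at x = vt; there the Gaussian factor is 1 and C_max = M/(n_e·A·√(4πDt)), where n_e·A is the pore area the mass is dissolved in.
√(4πDt) = √(4π × 0.532 × 2230) = 122.1 m, so C_max = 17.0/(0.27 × 315 × 122.1) = 0.00164 kg/m³.

0.00164 kg/m³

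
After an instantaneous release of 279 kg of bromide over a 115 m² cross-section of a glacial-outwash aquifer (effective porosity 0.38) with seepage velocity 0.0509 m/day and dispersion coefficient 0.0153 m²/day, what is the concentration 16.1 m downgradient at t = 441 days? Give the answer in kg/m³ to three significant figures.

For an instantaneous plane source, C(x,t) = M/(n_e·A·√(4πDt)) · exp(−(x−vt)²/(4Dt)), with n_e·A the pore (flow) area.
Plume center vt = 0.0509 × 441 = 22.4469 m, so the well at 16.1 m is 6.3469 m upgradient of the peak.
√(4πDt) = 9.208 m, giving peak height M/(n_e·A·√(4πDt)) = 279/(0.38 × 115 × 9.208) = 0.6934 kg/m³.
(x−vt)²/(4Dt) = (-6.3469)²/(4 × 0.0153 × 441) = 1.493; exp(−1.493) = 0.2247.
C = 0.6934 × 0.2247 = 0.156 kg/m³.

0.156 kg/m³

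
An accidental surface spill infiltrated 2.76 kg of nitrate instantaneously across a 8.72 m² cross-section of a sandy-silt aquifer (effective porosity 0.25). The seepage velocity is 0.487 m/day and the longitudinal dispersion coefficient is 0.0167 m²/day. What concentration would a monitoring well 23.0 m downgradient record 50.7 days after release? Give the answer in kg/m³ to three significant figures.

0.167 kg/m³

For an instantaneous plane source, C(x,t) = M/(n_e·A·√(4πDt)) · exp(−(x−vt)²/(4Dt)), with n_e·A the pore (flow) area.
Plume center vt = 0.487 × 50.7 = 24.6909 m, so the well at 23.0 m is 1.6909 m upgradient of the peak.
√(4πDt) = 3.262 m, giving peak height M/(n_e·A·√(4πDt)) = 2.76/(0.25 × 8.72 × 3.262) = 0.3881 kg/m³.
(x−vt)²/(4Dt) = (-1.6909)²/(4 × 0.0167 × 50.7) = 0.8442; exp(−0.8442) = 0.4299.
C = 0.3881 × 0.4299 = 0.167 kg/m³.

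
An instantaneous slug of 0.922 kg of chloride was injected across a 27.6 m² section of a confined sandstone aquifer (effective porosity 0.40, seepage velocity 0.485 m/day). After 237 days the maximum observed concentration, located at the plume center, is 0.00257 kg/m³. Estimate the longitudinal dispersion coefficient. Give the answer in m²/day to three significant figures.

0.355 m²/day

At the plume center C_max = M/(n_e·A·√(4πDt)), so D = M²/(4πt·(n_e·A·C_max)²).
n_e·A·C_max = 0.40 × 27.6 × 0.00257 = 0.02837 kg/m.
D = 0.922²/(4π × 237 × 0.02837²) = 0.355 m²/day.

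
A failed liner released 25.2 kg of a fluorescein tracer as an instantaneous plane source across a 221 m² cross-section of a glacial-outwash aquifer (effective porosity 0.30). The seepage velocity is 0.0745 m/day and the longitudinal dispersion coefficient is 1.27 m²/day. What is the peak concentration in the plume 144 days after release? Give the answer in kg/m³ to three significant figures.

The peak of an instantaneous 1D plume sits at x = vt; there the Gaussian factor is 1 and C_max = M/(n_e·A·√(4πDt)), where n_e·A is the pore area the mass is dissolved in.
√(4πDt) = √(4π × 1.27 × 144) = 47.94 m, so C_max = 25.2/(0.30 × 221 × 47.94) = 0.00793 kg/m³.

0.00793 kg/m³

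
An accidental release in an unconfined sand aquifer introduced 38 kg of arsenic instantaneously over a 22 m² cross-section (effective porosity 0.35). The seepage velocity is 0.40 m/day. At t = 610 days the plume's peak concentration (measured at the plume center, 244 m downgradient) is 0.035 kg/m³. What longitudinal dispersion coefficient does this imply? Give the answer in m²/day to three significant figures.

At the plume center C_max = M/(n_e·A·√(4πDt)), so D = M²/(4πt·(n_e·A·C_max)²).
n_e·A·C_max = 0.35 × 22 × 0.035 = 0.2695 kg/m.
D = 38²/(4π × 610 × 0.2695²) = 2.59 m²/day.

2.59 m²/day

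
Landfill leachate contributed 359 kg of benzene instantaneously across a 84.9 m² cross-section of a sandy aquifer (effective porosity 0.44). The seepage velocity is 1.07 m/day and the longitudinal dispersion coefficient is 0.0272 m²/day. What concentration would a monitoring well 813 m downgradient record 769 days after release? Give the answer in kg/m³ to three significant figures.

For an instantaneous plane source, C(x,t) = M/(n_e·A·√(4πDt)) · exp(−(x−vt)²/(4Dt)), with n_e·A the pore (flow) area.
Plume center vt = 1.07 × 769 = 822.83 m, so the well at 813 m is 9.83 m upgradient of the peak.
√(4πDt) = 16.21 m, giving peak height M/(n_e·A·√(4πDt)) = 359/(0.44 × 84.9 × 16.21) = 0.5929 kg/m³.
(x−vt)²/(4Dt) = (-9.83)²/(4 × 0.0272 × 769) = 1.155; exp(−1.155) = 0.3151.
C = 0.5929 × 0.3151 = 0.187 kg/m³.

0.187 kg/m³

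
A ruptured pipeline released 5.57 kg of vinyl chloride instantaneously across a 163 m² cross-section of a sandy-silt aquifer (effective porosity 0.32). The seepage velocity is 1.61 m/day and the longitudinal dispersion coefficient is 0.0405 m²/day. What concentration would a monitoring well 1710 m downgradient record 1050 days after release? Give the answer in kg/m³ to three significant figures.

0.000494 kg/m³

For an instantaneous plane source, C(x,t) = M/(n_e·A·√(4πDt)) · exp(−(x−vt)²/(4Dt)), with n_e·A the pore (flow) area.
Plume center vt = 1.61 × 1050 = 1690.5 m, so the well at 1710 m is 19.5 m downgradient of the peak.
√(4πDt) = 23.12 m, giving peak height M/(n_e·A·√(4πDt)) = 5.57/(0.32 × 163 × 23.12) = 0.004619 kg/m³.
(x−vt)²/(4Dt) = (19.5)²/(4 × 0.0405 × 1050) = 2.235; exp(−2.235) = 0.1070.
C = 0.004619 × 0.1070 = 0.000494 kg/m³.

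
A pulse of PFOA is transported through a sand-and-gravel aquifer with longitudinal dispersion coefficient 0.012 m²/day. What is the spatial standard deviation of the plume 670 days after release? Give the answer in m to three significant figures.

4.01 m

Dispersive spreading gives a Gaussian with σ² = 2Dt; advection only shifts the center.
σ = √(2 × 0.012 × 670) = 4.01 m.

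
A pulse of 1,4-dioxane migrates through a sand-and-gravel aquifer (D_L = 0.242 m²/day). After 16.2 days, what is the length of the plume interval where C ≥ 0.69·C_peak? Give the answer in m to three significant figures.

The plume is Gaussian with σ = √(2Dt) = √(2 × 0.242 × 16.2) = 2.800 m.
C/C_peak = exp(−Δx²/(2σ²)) = 0.69 ⇒ Δx = σ·√(−2 ln 0.69) = 2.800 × 0.8615 = 2.412 m.
Width = 2Δx = 4.82 m.

4.82 m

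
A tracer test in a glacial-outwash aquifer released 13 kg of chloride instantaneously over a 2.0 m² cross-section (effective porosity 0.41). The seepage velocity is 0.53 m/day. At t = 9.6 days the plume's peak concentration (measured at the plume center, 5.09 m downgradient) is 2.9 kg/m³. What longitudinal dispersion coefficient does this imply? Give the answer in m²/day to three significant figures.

0.248 m²/day

At the plume center C_max = M/(n_e·A·√(4πDt)), so D = M²/(4πt·(n_e·A·C_max)²).
n_e·A·C_max = 0.41 × 2.0 × 2.9 = 2.378 kg/m.
D = 13²/(4π × 9.6 × 2.378²) = 0.248 m²/day.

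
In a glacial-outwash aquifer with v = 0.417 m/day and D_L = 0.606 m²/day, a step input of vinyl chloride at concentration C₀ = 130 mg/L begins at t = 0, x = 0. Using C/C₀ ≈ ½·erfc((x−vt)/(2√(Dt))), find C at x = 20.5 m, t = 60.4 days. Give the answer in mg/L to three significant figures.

92.1 mg/L

For a continuous step input, C/C₀ ≈ ½·erfc((x−vt)/(2√(Dt))).
vt = 0.417 × 60.4 = 25.1868 m and 2√(Dt) = 2√(0.606 × 60.4) = 12.10 m.
Argument (x−vt)/(2√(Dt)) = (20.5 − 25.1868)/12.10 = -0.3873; ½·erfc(-0.3873) = 0.7081.
C = 130 × 0.7081 = 92.1 mg/L.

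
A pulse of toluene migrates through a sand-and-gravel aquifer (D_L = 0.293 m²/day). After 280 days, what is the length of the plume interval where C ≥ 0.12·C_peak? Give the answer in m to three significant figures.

52.8 m

The plume is Gaussian with σ = √(2Dt) = √(2 × 0.293 × 280) = 12.81 m.
C/C_peak = exp(−Δx²/(2σ²)) = 0.12 ⇒ Δx = σ·√(−2 ln 0.12) = 12.81 × 2.059 = 26.38 m.
Width = 2Δx = 52.8 m.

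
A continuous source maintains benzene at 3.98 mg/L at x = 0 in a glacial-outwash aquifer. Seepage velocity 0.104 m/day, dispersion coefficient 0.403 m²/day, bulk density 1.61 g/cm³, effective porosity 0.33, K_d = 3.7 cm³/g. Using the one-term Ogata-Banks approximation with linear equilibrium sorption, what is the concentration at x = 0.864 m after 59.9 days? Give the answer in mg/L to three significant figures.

1.46 mg/L

Retardation factor R = 1 + ρ_b·K_d/n = 1 + 1.61 × 3.7/0.33 = 19.05.
Sorption retards both mechanisms: v_R = v/R = 0.005459 m/day, D_R = D/R = 0.02115 m²/day.
v_R·t = 0.005459 × 59.9 = 0.3269941 m; 2√(D_R t) = 2.251 m; argument = (0.864 − 0.3269941)/2.251 = 0.2386.
C = C₀ × ½·erfc(0.2386) = 3.98 × 0.3679 = 1.46 mg/L.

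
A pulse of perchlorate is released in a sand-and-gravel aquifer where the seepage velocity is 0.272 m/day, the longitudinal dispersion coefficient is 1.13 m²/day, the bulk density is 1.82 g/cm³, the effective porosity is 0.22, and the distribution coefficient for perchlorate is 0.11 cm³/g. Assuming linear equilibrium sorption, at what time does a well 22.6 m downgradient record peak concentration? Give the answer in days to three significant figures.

Retardation factor R = 1 + ρ_b·K_d/n = 1 + 1.82 × 0.11/0.22 = 1.910.
Sorption retards both mechanisms: v_R = v/R = 0.1424 m/day, D_R = D/R = 0.5916 m²/day.
Peak time from v_R²t² + 2D_R t − x² = 0: t = (√(D_R² + v_R²x²) − D_R)/v_R².
√(D_R² + v_R²x²) = √(0.5916² + 0.1424² × 22.6²) = 3.272; v_R² = 0.02028.
t = (3.272 − 0.5916)/0.02028 = 132 days.

132 days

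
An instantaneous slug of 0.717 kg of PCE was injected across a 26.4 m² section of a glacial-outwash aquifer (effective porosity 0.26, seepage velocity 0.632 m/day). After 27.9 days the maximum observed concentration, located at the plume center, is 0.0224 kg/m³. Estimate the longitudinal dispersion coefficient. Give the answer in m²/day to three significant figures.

At the plume center C_max = M/(n_e·A·√(4πDt)), so D = M²/(4πt·(n_e·A·C_max)²).
n_e·A·C_max = 0.26 × 26.4 × 0.0224 = 0.1538 kg/m.
D = 0.717²/(4π × 27.9 × 0.1538²) = 0.0620 m²/day.

0.0620 m²/day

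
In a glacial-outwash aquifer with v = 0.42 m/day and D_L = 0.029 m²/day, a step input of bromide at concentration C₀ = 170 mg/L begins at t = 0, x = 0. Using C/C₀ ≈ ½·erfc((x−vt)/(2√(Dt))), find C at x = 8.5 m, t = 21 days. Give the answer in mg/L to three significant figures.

104 mg/L

For a continuous step input, C/C₀ ≈ ½·erfc((x−vt)/(2√(Dt))).
vt = 0.42 × 21 = 8.82 m and 2√(Dt) = 2√(0.029 × 21) = 1.561 m.
Argument (x−vt)/(2√(Dt)) = (8.5 − 8.82)/1.561 = -0.2050; ½·erfc(-0.2050) = 0.6141.
C = 170 × 0.6141 = 104 mg/L.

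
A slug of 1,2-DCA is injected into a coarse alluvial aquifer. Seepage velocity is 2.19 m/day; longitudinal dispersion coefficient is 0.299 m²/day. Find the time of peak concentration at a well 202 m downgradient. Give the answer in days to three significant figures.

92.2 days

For the 1D instantaneous-source solution, setting ∂C/∂t = 0 at fixed x gives v²t² + 2Dt − x² = 0, so t = (√(D² + v²x²) − D)/v².
√(D² + v²x²) = √(0.299² + 2.19² × 202²) = 442.4; v² = 4.7961.
t = (442.4 − 0.299)/4.7961 = 92.2 days (vs. the pure-advection estimate x/v = 92.2 d).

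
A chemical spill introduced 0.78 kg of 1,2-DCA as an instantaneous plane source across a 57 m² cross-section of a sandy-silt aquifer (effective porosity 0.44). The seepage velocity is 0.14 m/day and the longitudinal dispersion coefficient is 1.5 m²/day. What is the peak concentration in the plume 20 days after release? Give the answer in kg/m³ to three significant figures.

The peak of an instantaneous 1D plume sits at x = vt; there the Gaussian factor is 1 and C_max = M/(n_e·A·√(4πDt)), where n_e·A is the pore area the mass is dissolved in.
√(4πDt) = √(4π × 1.5 × 20) = 19.42 m, so C_max = 0.78/(0.44 × 57 × 19.42) = 0.00160 kg/m³.

0.00160 kg/m³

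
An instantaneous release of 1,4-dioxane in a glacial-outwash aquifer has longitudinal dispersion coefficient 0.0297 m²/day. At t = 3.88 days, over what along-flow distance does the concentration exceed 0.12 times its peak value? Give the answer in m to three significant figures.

The plume is Gaussian with σ = √(2Dt) = √(2 × 0.0297 × 3.88) = 0.4801 m.
C/C_peak = exp(−Δx²/(2σ²)) = 0.12 ⇒ Δx = σ·√(−2 ln 0.12) = 0.4801 × 2.059 = 0.9885 m.
Width = 2Δx = 1.98 m.

1.98 m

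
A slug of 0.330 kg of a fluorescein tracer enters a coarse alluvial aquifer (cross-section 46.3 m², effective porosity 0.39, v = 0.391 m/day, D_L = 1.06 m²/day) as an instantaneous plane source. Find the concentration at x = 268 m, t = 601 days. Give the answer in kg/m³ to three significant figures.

0.000133 kg/m³

For an instantaneous plane source, C(x,t) = M/(n_e·A·√(4πDt)) · exp(−(x−vt)²/(4Dt)), with n_e·A the pore (flow) area.
Plume center vt = 0.391 × 601 = 234.991 m, so the well at 268 m is 33.009 m downgradient of the peak.
√(4πDt) = 89.47 m, giving peak height M/(n_e·A·√(4πDt)) = 0.330/(0.39 × 46.3 × 89.47) = 0.0002043 kg/m³.
(x−vt)²/(4Dt) = (33.009)²/(4 × 1.06 × 601) = 0.4276; exp(−0.4276) = 0.6521.
C = 0.0002043 × 0.6521 = 0.000133 kg/m³.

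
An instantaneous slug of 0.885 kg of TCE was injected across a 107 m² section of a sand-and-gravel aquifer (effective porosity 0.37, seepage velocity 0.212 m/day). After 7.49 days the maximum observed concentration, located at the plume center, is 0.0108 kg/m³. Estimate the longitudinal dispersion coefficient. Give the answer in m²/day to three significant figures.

0.0455 m²/day

At the plume center C_max = M/(n_e·A·√(4πDt)), so D = M²/(4πt·(n_e·A·C_max)²).
n_e·A·C_max = 0.37 × 107 × 0.0108 = 0.4276 kg/m.
D = 0.885²/(4π × 7.49 × 0.4276²) = 0.0455 m²/day.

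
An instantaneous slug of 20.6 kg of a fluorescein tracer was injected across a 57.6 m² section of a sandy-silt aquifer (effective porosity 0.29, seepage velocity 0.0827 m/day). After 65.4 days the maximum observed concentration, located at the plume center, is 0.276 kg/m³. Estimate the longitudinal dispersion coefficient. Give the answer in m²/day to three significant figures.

At the plume center C_max = M/(n_e·A·√(4πDt)), so D = M²/(4πt·(n_e·A·C_max)²).
n_e·A·C_max = 0.29 × 57.6 × 0.276 = 4.610 kg/m.
D = 20.6²/(4π × 65.4 × 4.610²) = 0.0243 m²/day.

0.0243 m²/day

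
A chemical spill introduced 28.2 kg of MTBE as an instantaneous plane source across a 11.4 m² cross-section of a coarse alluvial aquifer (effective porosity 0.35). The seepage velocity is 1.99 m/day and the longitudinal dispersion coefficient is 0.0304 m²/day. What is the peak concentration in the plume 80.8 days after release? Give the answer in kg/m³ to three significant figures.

1.27 kg/m³

The peak of an instantaneous 1D plume sits at x = vt; there the Gaussian factor is 1 and C_max = M/(n_e·A·√(4πDt)), where n_e·A is the pore area the mass is dissolved in.
√(4πDt) = √(4π × 0.0304 × 80.8) = 5.556 m, so C_max = 28.2/(0.35 × 11.4 × 5.556) = 1.27 kg/m³.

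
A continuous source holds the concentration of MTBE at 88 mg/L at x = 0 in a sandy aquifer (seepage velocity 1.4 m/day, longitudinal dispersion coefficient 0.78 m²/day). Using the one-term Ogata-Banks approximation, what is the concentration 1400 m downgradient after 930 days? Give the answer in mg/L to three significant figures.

0.444 mg/L

For a continuous step input, C/C₀ ≈ ½·erfc((x−vt)/(2√(Dt))).
vt = 1.4 × 930 = 1302 m and 2√(Dt) = 2√(0.78 × 930) = 53.87 m.
Argument (x−vt)/(2√(Dt)) = (1400 − 1302)/53.87 = 1.819; ½·erfc(1.819) = 0.005049.
C = 88 × 0.005049 = 0.444 mg/L.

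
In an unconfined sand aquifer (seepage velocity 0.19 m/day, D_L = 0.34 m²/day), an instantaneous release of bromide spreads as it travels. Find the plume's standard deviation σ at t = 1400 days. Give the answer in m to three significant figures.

Dispersive spreading gives a Gaussian with σ² = 2Dt; advection only shifts the center.
σ = √(2 × 0.34 × 1400) = 30.9 m.

30.9 m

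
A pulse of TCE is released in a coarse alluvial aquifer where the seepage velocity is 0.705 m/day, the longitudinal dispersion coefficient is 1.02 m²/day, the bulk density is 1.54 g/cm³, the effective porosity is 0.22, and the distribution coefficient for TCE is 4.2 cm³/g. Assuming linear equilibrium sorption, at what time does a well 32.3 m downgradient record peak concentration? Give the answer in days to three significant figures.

1330 days

Retardation factor R = 1 + ρ_b·K_d/n = 1 + 1.54 × 4.2/0.22 = 30.40.
Sorption retards both mechanisms: v_R = v/R = 0.02319 m/day, D_R = D/R = 0.03355 m²/day.
Peak time from v_R²t² + 2D_R t − x² = 0: t = (√(D_R² + v_R²x²) − D_R)/v_R².
√(D_R² + v_R²x²) = √(0.03355² + 0.02319² × 32.3²) = 0.7498; v_R² = 0.0005378.
t = (0.7498 − 0.03355)/0.0005378 = 1330 days.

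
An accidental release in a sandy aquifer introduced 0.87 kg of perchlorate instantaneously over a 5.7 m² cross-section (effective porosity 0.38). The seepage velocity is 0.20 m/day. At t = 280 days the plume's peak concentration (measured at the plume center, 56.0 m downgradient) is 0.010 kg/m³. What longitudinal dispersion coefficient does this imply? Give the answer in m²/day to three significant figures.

At the plume center C_max = M/(n_e·A·√(4πDt)), so D = M²/(4πt·(n_e·A·C_max)²).
n_e·A·C_max = 0.38 × 5.7 × 0.010 = 0.02166 kg/m.
D = 0.87²/(4π × 280 × 0.02166²) = 0.459 m²/day.

0.459 m²/day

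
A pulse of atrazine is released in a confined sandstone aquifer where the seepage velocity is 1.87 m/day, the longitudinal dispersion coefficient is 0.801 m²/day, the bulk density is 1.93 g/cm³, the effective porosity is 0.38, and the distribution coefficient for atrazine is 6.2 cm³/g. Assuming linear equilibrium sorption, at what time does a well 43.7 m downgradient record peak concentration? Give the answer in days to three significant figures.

Retardation factor R = 1 + ρ_b·K_d/n = 1 + 1.93 × 6.2/0.38 = 32.49.
Sorption retards both mechanisms: v_R = v/R = 0.05756 m/day, D_R = D/R = 0.02465 m²/day.
Peak time from v_R²t² + 2D_R t − x² = 0: t = (√(D_R² + v_R²x²) − D_R)/v_R².
√(D_R² + v_R²x²) = √(0.02465² + 0.05756² × 43.7²) = 2.515; v_R² = 0.003313.
t = (2.515 − 0.02465)/0.003313 = 752 days.

752 days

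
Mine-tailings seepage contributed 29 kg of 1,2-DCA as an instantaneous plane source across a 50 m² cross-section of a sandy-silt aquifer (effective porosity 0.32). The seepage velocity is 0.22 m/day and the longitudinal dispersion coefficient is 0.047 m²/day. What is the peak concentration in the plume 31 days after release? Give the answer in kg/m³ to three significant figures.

0.424 kg/m³

The peak of an instantaneous 1D plume sits at x = vt; there the Gaussian factor is 1 and C_max = M/(n_e·A·√(4πDt)), where n_e·A is the pore area the mass is dissolved in.
√(4πDt) = √(4π × 0.047 × 31) = 4.279 m, so C_max = 29/(0.32 × 50 × 4.279) = 0.424 kg/m³.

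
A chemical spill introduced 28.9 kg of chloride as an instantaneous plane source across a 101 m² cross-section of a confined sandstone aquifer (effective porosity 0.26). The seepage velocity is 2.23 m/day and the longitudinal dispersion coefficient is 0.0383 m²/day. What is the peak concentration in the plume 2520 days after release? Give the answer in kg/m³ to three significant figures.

0.0316 kg/m³

The peak of an instantaneous 1D plume sits at x = vt; there the Gaussian factor is 1 and C_max = M/(n_e·A·√(4πDt)), where n_e·A is the pore area the mass is dissolved in.
√(4πDt) = √(4π × 0.0383 × 2520) = 34.83 m, so C_max = 28.9/(0.26 × 101 × 34.83) = 0.0316 kg/m³.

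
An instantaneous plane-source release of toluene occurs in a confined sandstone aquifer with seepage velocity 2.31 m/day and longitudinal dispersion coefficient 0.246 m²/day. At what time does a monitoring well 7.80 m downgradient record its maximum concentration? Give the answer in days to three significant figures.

3.33 days

For the 1D instantaneous-source solution, setting ∂C/∂t = 0 at fixed x gives v²t² + 2Dt − x² = 0, so t = (√(D² + v²x²) − D)/v².
√(D² + v²x²) = √(0.246² + 2.31² × 7.80²) = 18.02; v² = 5.3361.
t = (18.02 − 0.246)/5.3361 = 3.33 days (vs. the pure-advection estimate x/v = 3.38 d).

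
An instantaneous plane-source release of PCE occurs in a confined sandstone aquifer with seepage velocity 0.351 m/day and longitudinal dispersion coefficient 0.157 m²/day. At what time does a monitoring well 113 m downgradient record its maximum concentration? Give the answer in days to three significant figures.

For the 1D instantaneous-source solution, setting ∂C/∂t = 0 at fixed x gives v²t² + 2Dt − x² = 0, so t = (√(D² + v²x²) − D)/v².
√(D² + v²x²) = √(0.157² + 0.351² × 113²) = 39.66; v² = 0.123201.
t = (39.66 − 0.157)/0.123201 = 321 days (vs. the pure-advection estimate x/v = 322 d).

321 days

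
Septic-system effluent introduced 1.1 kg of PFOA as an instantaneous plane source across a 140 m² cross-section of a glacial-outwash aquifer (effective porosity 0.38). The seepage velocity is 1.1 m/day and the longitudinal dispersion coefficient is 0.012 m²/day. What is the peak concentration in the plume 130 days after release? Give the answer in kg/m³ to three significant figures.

0.00467 kg/m³

The peak of an instantaneous 1D plume sits at x = vt; there the Gaussian factor is 1 and C_max = M/(n_e·A·√(4πDt)), where n_e·A is the pore area the mass is dissolved in.
√(4πDt) = √(4π × 0.012 × 130) = 4.428 m, so C_max = 1.1/(0.38 × 140 × 4.428) = 0.00467 kg/m³.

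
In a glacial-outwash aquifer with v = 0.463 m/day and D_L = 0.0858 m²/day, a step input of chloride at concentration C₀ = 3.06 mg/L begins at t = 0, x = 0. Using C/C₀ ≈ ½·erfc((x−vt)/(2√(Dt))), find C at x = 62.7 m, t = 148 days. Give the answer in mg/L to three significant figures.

For a continuous step input, C/C₀ ≈ ½·erfc((x−vt)/(2√(Dt))).
vt = 0.463 × 148 = 68.524 m and 2√(Dt) = 2√(0.0858 × 148) = 7.127 m.
Argument (x−vt)/(2√(Dt)) = (62.7 − 68.524)/7.127 = -0.8172; ½·erfc(-0.8172) = 0.8761.
C = 3.06 × 0.8761 = 2.68 mg/L.

2.68 mg/L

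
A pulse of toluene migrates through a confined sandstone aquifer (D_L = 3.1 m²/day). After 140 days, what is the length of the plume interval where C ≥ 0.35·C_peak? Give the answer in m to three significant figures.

85.4 m

The plume is Gaussian with σ = √(2Dt) = √(2 × 3.1 × 140) = 29.46 m.
C/C_peak = exp(−Δx²/(2σ²)) = 0.35 ⇒ Δx = σ·√(−2 ln 0.35) = 29.46 × 1.449 = 42.69 m.
Width = 2Δx = 85.4 m.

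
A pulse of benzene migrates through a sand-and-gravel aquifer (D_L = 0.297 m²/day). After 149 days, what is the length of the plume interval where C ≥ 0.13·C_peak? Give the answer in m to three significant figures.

38.0 m

The plume is Gaussian with σ = √(2Dt) = √(2 × 0.297 × 149) = 9.408 m.
C/C_peak = exp(−Δx²/(2σ²)) = 0.13 ⇒ Δx = σ·√(−2 ln 0.13) = 9.408 × 2.020 = 19.00 m.
Width = 2Δx = 38.0 m.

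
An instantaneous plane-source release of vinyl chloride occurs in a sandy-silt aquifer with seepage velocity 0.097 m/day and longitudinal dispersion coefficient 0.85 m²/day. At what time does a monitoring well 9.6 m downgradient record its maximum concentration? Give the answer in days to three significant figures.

43.7 days

For the 1D instantaneous-source solution, setting ∂C/∂t = 0 at fixed x gives v²t² + 2Dt − x² = 0, so t = (√(D² + v²x²) − D)/v².
√(D² + v²x²) = √(0.85² + 0.097² × 9.6²) = 1.261; v² = 0.009409.
t = (1.261 − 0.85)/0.009409 = 43.7 days (vs. the pure-advection estimate x/v = 99.0 d).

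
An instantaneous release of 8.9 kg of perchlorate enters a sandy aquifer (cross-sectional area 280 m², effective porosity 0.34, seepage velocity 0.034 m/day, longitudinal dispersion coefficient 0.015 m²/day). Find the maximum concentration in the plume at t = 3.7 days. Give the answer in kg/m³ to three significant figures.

0.112 kg/m³

The peak of an instantaneous 1D plume sits at x = vt; there the Gaussian factor is 1 and C_max = M/(n_e·A·√(4πDt)), where n_e·A is the pore area the mass is dissolved in.
√(4πDt) = √(4π × 0.015 × 3.7) = 0.8351 m, so C_max = 8.9/(0.34 × 280 × 0.8351) = 0.112 kg/m³.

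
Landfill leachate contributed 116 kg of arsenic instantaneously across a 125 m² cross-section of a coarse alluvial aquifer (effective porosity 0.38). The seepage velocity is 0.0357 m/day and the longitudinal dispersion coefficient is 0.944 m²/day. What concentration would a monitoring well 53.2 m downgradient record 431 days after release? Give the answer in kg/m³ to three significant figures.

0.0142 kg/m³

For an instantaneous plane source, C(x,t) = M/(n_e·A·√(4πDt)) · exp(−(x−vt)²/(4Dt)), with n_e·A the pore (flow) area.
Plume center vt = 0.0357 × 431 = 15.3867 m, so the well at 53.2 m is 37.8133 m downgradient of the peak.
√(4πDt) = 71.50 m, giving peak height M/(n_e·A·√(4πDt)) = 116/(0.38 × 125 × 71.50) = 0.03416 kg/m³.
(x−vt)²/(4Dt) = (37.8133)²/(4 × 0.944 × 431) = 0.8786; exp(−0.8786) = 0.4154.
C = 0.03416 × 0.4154 = 0.0142 kg/m³.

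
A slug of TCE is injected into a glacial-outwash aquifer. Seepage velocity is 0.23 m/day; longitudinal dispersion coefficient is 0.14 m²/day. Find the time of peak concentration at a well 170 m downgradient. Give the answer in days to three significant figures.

736 days

For the 1D instantaneous-source solution, setting ∂C/∂t = 0 at fixed x gives v²t² + 2Dt − x² = 0, so t = (√(D² + v²x²) − D)/v².
√(D² + v²x²) = √(0.14² + 0.23² × 170²) = 39.10; v² = 0.0529.
t = (39.10 − 0.14)/0.0529 = 736 days (vs. the pure-advection estimate x/v = 739 d).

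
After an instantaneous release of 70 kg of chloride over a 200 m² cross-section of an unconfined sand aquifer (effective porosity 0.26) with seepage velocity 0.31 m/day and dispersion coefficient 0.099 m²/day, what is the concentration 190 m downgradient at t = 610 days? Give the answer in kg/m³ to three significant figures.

0.0487 kg/m³

For an instantaneous plane source, C(x,t) = M/(n_e·A·√(4πDt)) · exp(−(x−vt)²/(4Dt)), with n_e·A the pore (flow) area.
Plume center vt = 0.31 × 610 = 189.1 m, so the well at 190 m is 0.9 m downgradient of the peak.
√(4πDt) = 27.55 m, giving peak height M/(n_e·A·√(4πDt)) = 70/(0.26 × 200 × 27.55) = 0.04886 kg/m³.
(x−vt)²/(4Dt) = (0.9)²/(4 × 0.099 × 610) = 0.003353; exp(−0.003353) = 0.9967.
C = 0.04886 × 0.9967 = 0.0487 kg/m³.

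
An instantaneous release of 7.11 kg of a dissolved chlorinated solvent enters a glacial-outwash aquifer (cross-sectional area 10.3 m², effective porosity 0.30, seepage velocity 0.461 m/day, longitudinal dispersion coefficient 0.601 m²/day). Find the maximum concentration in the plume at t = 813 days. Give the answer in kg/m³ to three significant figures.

The peak of an instantaneous 1D plume sits at x = vt; there the Gaussian factor is 1 and C_max = M/(n_e·A·√(4πDt)), where n_e·A is the pore area the mass is dissolved in.
√(4πDt) = √(4π × 0.601 × 813) = 78.36 m, so C_max = 7.11/(0.30 × 10.3 × 78.36) = 0.0294 kg/m³.

0.0294 kg/m³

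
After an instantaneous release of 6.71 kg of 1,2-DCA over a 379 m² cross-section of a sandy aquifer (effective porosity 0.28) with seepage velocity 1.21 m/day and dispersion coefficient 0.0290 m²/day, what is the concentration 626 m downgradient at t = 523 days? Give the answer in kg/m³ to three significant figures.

0.00212 kg/m³

For an instantaneous plane source, C(x,t) = M/(n_e·A·√(4πDt)) · exp(−(x−vt)²/(4Dt)), with n_e·A the pore (flow) area.
Plume center vt = 1.21 × 523 = 632.83 m, so the well at 626 m is 6.83 m upgradient of the peak.
√(4πDt) = 13.81 m, giving peak height M/(n_e·A·√(4πDt)) = 6.71/(0.28 × 379 × 13.81) = 0.004579 kg/m³.
(x−vt)²/(4Dt) = (-6.83)²/(4 × 0.0290 × 523) = 0.7689; exp(−0.7689) = 0.4635.
C = 0.004579 × 0.4635 = 0.00212 kg/m³.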